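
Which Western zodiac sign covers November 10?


Date: November 10
Conventional tropical zodiac dates: Scorpio from October 23 onward; Sagittarius starts November 22
November 10 falls within the Scorpio range

Scorpio


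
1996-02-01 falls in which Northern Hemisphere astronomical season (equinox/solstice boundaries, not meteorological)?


Date: February 1
Astronomical Winter (approx.; exact equinox/solstice day varies by year): December 21 to March 19
February 1 falls within the Winter window

Winter


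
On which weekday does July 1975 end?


July 1975 has 31 days
Anchor: Jan 1, 1975. With p = 1975 - 1 = 1974: (p + p//4 - p//100 + p//400) mod 7 = (1974 + 493 - 19 + 4) mod 7 = 2452 mod 7 = 2 -> Wednesday (Mon=0 ... Sun=6)
Days before July (Jan-Jun): 181; July 1 index = (2 + 181) mod 7 = 1 -> Tuesday
Last day offset: 31 - 1 = 30 days
Weekday index = (1 + 30) mod 7 = 3

Thursday, July 31


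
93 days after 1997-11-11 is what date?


Start: 1997-11-11, add 93 days
November 1997 has 30 days: 30 - 11 = 19 days to November 30 -> 74 left
December 1997 has 31 days -> 43 left
January 1998 has 31 days -> 12 left
February 1998: 12 <= 28 -> lands on February 12

Result: 1998-02-12


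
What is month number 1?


Month 1 of 12

January


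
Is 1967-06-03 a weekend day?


Anchor: Jan 1, 1967. With p = 1967 - 1 = 1966: (p + p//4 - p//100 + p//400) mod 7 = (1966 + 491 - 19 + 4) mod 7 = 2442 mod 7 = 6 -> Sunday (Mon=0 ... Sun=6)
Day of year: 154; offset = 153
Weekday index = (6 + 153) mod 7 = 5 -> Saturday
Weekend days: Saturday, Sunday

Yes


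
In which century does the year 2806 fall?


Century = (year - 1) // 100 + 1
= (2806 - 1) // 100 + 1
= 2805 // 100 + 1
= 28 + 1

29th century


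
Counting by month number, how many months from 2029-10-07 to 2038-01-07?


From October 2029 to January 2038
9 years * 12 = 108 months, minus 9 months = 99

99 months


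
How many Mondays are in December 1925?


December 1925 has 31 days
Anchor: Jan 1, 1925. With p = 1925 - 1 = 1924: (p + p//4 - p//100 + p//400) mod 7 = (1924 + 481 - 19 + 4) mod 7 = 2390 mod 7 = 3 -> Thursday (Mon=0 ... Sun=6)
Days before December (Jan-Nov): 334; December 1 index = (3 + 334) mod 7 = 1 -> Tuesday
First Monday is December 7
Mondays: 7, 14, 21, 28

4 Mondays


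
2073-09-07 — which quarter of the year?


Month: September (month 9)
Q1: Jan-Mar, Q2: Apr-Jun, Q3: Jul-Sep, Q4: Oct-Dec

Q3


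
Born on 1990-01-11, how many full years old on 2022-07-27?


Birth: 1990-01-11
Reference: 2022-07-27
Year difference: 2022 - 1990 = 32

32 years old


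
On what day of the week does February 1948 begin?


Target: February 1, 1948
Anchor: Jan 1, 1948. With p = 1948 - 1 = 1947: (p + p//4 - p//100 + p//400) mod 7 = (1947 + 486 - 19 + 4) mod 7 = 2418 mod 7 = 3 -> Thursday (Mon=0 ... Sun=6)
Days before February (Jan): 31 days
Weekday index = (3 + 31) mod 7 = 6

Sunday


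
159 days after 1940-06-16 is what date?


Start: 1940-06-16, add 159 days
June 1940 has 30 days: 30 - 16 = 14 days to June 30 -> 145 left
July 1940 has 31 days -> 114 left
August 1940 has 31 days -> 83 left
September 1940 has 30 days -> 53 left
October 1940 has 31 days -> 22 left
November 1940: 22 <= 30 -> lands on November 22

Result: 1940-11-22


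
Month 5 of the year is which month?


Month 5 of 12

May


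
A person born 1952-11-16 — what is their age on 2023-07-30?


Birth: 1952-11-16
Reference: 2023-07-30
Year difference: 2023 - 1952 = 71
Birthday not yet reached in 2023, subtract 1

70 years old


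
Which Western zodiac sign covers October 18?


Date: October 18
Conventional tropical zodiac dates: Libra from September 23 onward; Scorpio starts October 23
October 18 falls within the Libra range

Libra


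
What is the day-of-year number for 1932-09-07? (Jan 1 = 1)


Date: September 7, 1932
Days in months 1 through 8: 244
Plus 7 days in September

Day of year: 251


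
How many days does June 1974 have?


June 1974

30 days


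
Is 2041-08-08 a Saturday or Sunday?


Anchor: Jan 1, 2041. With p = 2041 - 1 = 2040: (p + p//4 - p//100 + p//400) mod 7 = (2040 + 510 - 20 + 5) mod 7 = 2535 mod 7 = 1 -> Tuesday (Mon=0 ... Sun=6)
Day of year: 220; offset = 219
Weekday index = (1 + 219) mod 7 = 3 -> Thursday
Weekend days: Saturday, Sunday

No


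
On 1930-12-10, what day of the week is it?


Date: December 10, 1930
Anchor: Jan 1, 1930. With p = 1930 - 1 = 1929: (p + p//4 - p//100 + p//400) mod 7 = (1929 + 482 - 19 + 4) mod 7 = 2396 mod 7 = 2 -> Wednesday (Mon=0 ... Sun=6)
Days before December (Jan-Nov): 334; offset = 334 + 10 - 1 = 343
Weekday index = (2 + 343) mod 7 = 2

Day of the week: Wednesday


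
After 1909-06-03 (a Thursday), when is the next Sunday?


Current: Thursday
Target: Sunday
Days ahead: 3

Next Sunday: 1909-06-06


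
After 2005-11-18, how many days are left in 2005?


Day of year: 322 of 365
Remaining = 365 - 322

43 days


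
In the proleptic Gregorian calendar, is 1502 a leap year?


Gregorian leap year rule: divisible by 4, but not by 100, unless also by 400.
1502 is not divisible by 4 -> not a leap year

No


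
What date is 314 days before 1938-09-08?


Start: 1938-09-08, subtract 314 days
Back 8 days from September 8 reaches August 31, 1938 -> 306 left
August 1938 has 31 days -> back to July 31, 1938 -> 275 left
July 1938 has 31 days -> back to June 30, 1938 -> 244 left
June 1938 has 30 days -> back to May 31, 1938 -> 214 left
May 1938 has 31 days -> back to April 30, 1938 -> 183 left
April 1938 has 30 days -> back to March 31, 1938 -> 153 left
March 1938 has 31 days -> back to February 28, 1938 -> 122 left
February 1938 has 28 days -> back to January 31, 1938 -> 94 left
January 1938 has 31 days -> back to December 31, 1937 -> 63 left
December 1937 has 31 days -> back to November 30, 1937 -> 32 left
November 1937 has 30 days -> back to October 31, 1937 -> 2 left
October 1937: 31 - 2 = 29 -> lands on October 29

Result: 1937-10-29


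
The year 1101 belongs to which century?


Century = (year - 1) // 100 + 1
= (1101 - 1) // 100 + 1
= 1100 // 100 + 1
= 11 + 1

12th century


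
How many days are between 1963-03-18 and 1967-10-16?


From 1963-03-18 to 1967-10-16
1963-03-18: days before March = 31 + 28 = 59 (1963 is not a leap year); day of year = 59 + 18 = 77
1967-10-16: days before October = 31 + 28 + 31 + 30 + 31 + 30 + 31 + 31 + 30 = 273 (1967 is not a leap year); day of year = 273 + 16 = 289
Rest of 1963: 365 - 77 = 288
Full years 1964 (366), 1965 (365), 1966 (365): 1096
Total = 288 + 1096 + 289 = 1673

1673 days


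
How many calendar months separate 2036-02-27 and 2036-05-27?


From February 2036 to May 2036
0 years * 12 = 0 months, plus 3 months = 3

3 months


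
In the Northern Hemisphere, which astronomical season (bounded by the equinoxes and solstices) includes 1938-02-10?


Date: February 10
Astronomical Winter (approx.; exact equinox/solstice day varies by year): December 21 to March 19
February 10 falls within the Winter window

Winter


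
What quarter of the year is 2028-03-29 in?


Month: March (month 3)
Q1: Jan-Mar, Q2: Apr-Jun, Q3: Jul-Sep, Q4: Oct-Dec

Q1


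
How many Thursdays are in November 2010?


November 2010 has 30 days
Anchor: Jan 1, 2010. With p = 2010 - 1 = 2009: (p + p//4 - p//100 + p//400) mod 7 = (2009 + 502 - 20 + 5) mod 7 = 2496 mod 7 = 4 -> Friday (Mon=0 ... Sun=6)
Days before November (Jan-Oct): 304; November 1 index = (4 + 304) mod 7 = 0 -> Monday
First Thursday is November 4
Thursdays: 4, 11, 18, 25

4 Thursdays


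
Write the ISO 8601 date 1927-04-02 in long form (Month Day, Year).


ISO 1927-04-02 parses as year=1927, month=04, day=02
Month 4 -> April

April 2, 1927


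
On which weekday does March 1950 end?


March 1950 has 31 days
Anchor: Jan 1, 1950. With p = 1950 - 1 = 1949: (p + p//4 - p//100 + p//400) mod 7 = (1949 + 487 - 19 + 4) mod 7 = 2421 mod 7 = 6 -> Sunday (Mon=0 ... Sun=6)
Days before March (Jan-Feb): 59; March 1 index = (6 + 59) mod 7 = 2 -> Wednesday
Last day offset: 31 - 1 = 30 days
Weekday index = (2 + 30) mod 7 = 4

Friday, March 31


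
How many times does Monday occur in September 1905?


September 1905 has 30 days
Anchor: Jan 1, 1905. With p = 1905 - 1 = 1904: (p + p//4 - p//100 + p//400) mod 7 = (1904 + 476 - 19 + 4) mod 7 = 2365 mod 7 = 6 -> Sunday (Mon=0 ... Sun=6)
Days before September (Jan-Aug): 243; September 1 index = (6 + 243) mod 7 = 4 -> Friday
First Monday is September 4
Mondays: 4, 11, 18, 25

4 Mondays


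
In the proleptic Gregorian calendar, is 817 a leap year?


Gregorian leap year rule: divisible by 4, but not by 100, unless also by 400.
817 is not divisible by 4 -> not a leap year

No


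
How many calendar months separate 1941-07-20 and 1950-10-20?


From July 1941 to October 1950
9 years * 12 = 108 months, plus 3 months = 111

111 months


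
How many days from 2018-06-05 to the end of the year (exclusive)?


Day of year: 156 of 365
Remaining = 365 - 156

209 days


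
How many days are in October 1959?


October 1959

31 days


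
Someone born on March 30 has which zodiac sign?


Date: March 30
Conventional tropical zodiac dates: Aries from March 21 onward; Taurus starts April 20
March 30 falls within the Aries range

Aries


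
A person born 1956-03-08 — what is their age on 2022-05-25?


Birth: 1956-03-08
Reference: 2022-05-25
Year difference: 2022 - 1956 = 66

66 years old


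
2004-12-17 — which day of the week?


Date: December 17, 2004
Anchor: Jan 1, 2004. With p = 2004 - 1 = 2003: (p + p//4 - p//100 + p//400) mod 7 = (2003 + 500 - 20 + 5) mod 7 = 2488 mod 7 = 3 -> Thursday (Mon=0 ... Sun=6)
Days before December (Jan-Nov): 335; offset = 335 + 17 - 1 = 351
Weekday index = (3 + 351) mod 7 = 4

Day of the week: Friday


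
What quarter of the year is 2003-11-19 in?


Month: November (month 11)
Q1: Jan-Mar, Q2: Apr-Jun, Q3: Jul-Sep, Q4: Oct-Dec

Q4


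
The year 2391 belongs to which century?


Century = (year - 1) // 100 + 1
= (2391 - 1) // 100 + 1
= 2390 // 100 + 1
= 23 + 1

24th century


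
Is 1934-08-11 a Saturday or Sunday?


Anchor: Jan 1, 1934. With p = 1934 - 1 = 1933: (p + p//4 - p//100 + p//400) mod 7 = (1933 + 483 - 19 + 4) mod 7 = 2401 mod 7 = 0 -> Monday (Mon=0 ... Sun=6)
Day of year: 223; offset = 222
Weekday index = (0 + 222) mod 7 = 5 -> Saturday
Weekend days: Saturday, Sunday

Yes


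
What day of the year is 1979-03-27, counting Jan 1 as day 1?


Date: March 27, 1979
Days in months 1 through 2: 59
Plus 27 days in March

Day of year: 86


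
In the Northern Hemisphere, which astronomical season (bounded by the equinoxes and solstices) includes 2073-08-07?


Date: August 7
Astronomical Summer (approx.; exact equinox/solstice day varies by year): June 21 to September 21
August 7 falls within the Summer window

Summer


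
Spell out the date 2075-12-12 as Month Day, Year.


ISO 2075-12-12 parses as year=2075, month=12, day=12
Month 12 -> December

December 12, 2075


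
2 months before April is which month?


April is month 4
4 - 2 = 2

February


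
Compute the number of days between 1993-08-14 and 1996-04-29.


From 1993-08-14 to 1996-04-29
1993-08-14: days before August = 31 + 28 + 31 + 30 + 31 + 30 + 31 = 212 (1993 is not a leap year); day of year = 212 + 14 = 226
1996-04-29: days before April = 31 + 29 + 31 = 91 (1996 is a leap year); day of year = 91 + 29 = 120
Rest of 1993: 365 - 226 = 139
Full years 1994 (365), 1995 (365): 730
Total = 139 + 730 + 120 = 989

989 days


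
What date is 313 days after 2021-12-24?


Start: 2021-12-24, add 313 days
December 2021 has 31 days: 31 - 24 = 7 days to December 31 -> 306 left
January 2022 has 31 days -> 275 left
February 2022 has 28 days -> 247 left
March 2022 has 31 days -> 216 left
April 2022 has 30 days -> 186 left
May 2022 has 31 days -> 155 left
June 2022 has 30 days -> 125 left
July 2022 has 31 days -> 94 left
August 2022 has 31 days -> 63 left
September 2022 has 30 days -> 33 left
October 2022 has 31 days -> 2 left
November 2022: 2 <= 30 -> lands on November 2

Result: 2022-11-02


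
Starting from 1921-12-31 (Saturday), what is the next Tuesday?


Current: Saturday
Target: Tuesday
Days ahead: 3

Next Tuesday: 1922-01-03


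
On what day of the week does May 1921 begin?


Target: May 1, 1921
Anchor: Jan 1, 1921. With p = 1921 - 1 = 1920: (p + p//4 - p//100 + p//400) mod 7 = (1920 + 480 - 19 + 4) mod 7 = 2385 mod 7 = 5 -> Saturday (Mon=0 ... Sun=6)
Days before May (Jan-Apr): 120 days
Weekday index = (5 + 120) mod 7 = 6

Sunday


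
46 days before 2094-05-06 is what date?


Start: 2094-05-06, subtract 46 days
Back 6 days from May 6 reaches April 30, 2094 -> 40 left
April 2094 has 30 days -> back to March 31, 2094 -> 10 left
March 2094: 31 - 10 = 21 -> lands on March 21

Result: 2094-03-21


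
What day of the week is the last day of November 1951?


November 1951 has 30 days
Anchor: Jan 1, 1951. With p = 1951 - 1 = 1950: (p + p//4 - p//100 + p//400) mod 7 = (1950 + 487 - 19 + 4) mod 7 = 2422 mod 7 = 0 -> Monday (Mon=0 ... Sun=6)
Days before November (Jan-Oct): 304; November 1 index = (0 + 304) mod 7 = 3 -> Thursday
Last day offset: 30 - 1 = 29 days
Weekday index = (3 + 29) mod 7 = 4

Friday, November 30


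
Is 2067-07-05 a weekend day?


Anchor: Jan 1, 2067. With p = 2067 - 1 = 2066: (p + p//4 - p//100 + p//400) mod 7 = (2066 + 516 - 20 + 5) mod 7 = 2567 mod 7 = 5 -> Saturday (Mon=0 ... Sun=6)
Day of year: 186; offset = 185
Weekday index = (5 + 185) mod 7 = 1 -> Tuesday
Weekend days: Saturday, Sunday

No


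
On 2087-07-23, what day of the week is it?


Date: July 23, 2087
Anchor: Jan 1, 2087. With p = 2087 - 1 = 2086: (p + p//4 - p//100 + p//400) mod 7 = (2086 + 521 - 20 + 5) mod 7 = 2592 mod 7 = 2 -> Wednesday (Mon=0 ... Sun=6)
Days before July (Jan-Jun): 181; offset = 181 + 23 - 1 = 203
Weekday index = (2 + 203) mod 7 = 2

Day of the week: Wednesday


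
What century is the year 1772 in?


Century = (year - 1) // 100 + 1
= (1772 - 1) // 100 + 1
= 1771 // 100 + 1
= 17 + 1

18th century


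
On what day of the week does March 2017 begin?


Target: March 1, 2017
Anchor: Jan 1, 2017. With p = 2017 - 1 = 2016: (p + p//4 - p//100 + p//400) mod 7 = (2016 + 504 - 20 + 5) mod 7 = 2505 mod 7 = 6 -> Sunday (Mon=0 ... Sun=6)
Days before March (Jan-Feb): 59 days
Weekday index = (6 + 59) mod 7 = 2

Wednesday


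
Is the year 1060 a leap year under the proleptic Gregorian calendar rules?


Gregorian leap year rule: divisible by 4, but not by 100, unless also by 400.
1060 is divisible by 4 but not 100 -> leap year

Yes


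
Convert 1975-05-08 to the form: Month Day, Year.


ISO 1975-05-08 parses as year=1975, month=05, day=08
Month 5 -> May

May 8, 1975


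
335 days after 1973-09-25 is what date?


Start: 1973-09-25, add 335 days
September 1973 has 30 days: 30 - 25 = 5 days to September 30 -> 330 left
October 1973 has 31 days -> 299 left
November 1973 has 30 days -> 269 left
December 1973 has 31 days -> 238 left
January 1974 has 31 days -> 207 left
February 1974 has 28 days -> 179 left
March 1974 has 31 days -> 148 left
April 1974 has 30 days -> 118 left
May 1974 has 31 days -> 87 left
June 1974 has 30 days -> 57 left
July 1974 has 31 days -> 26 left
August 1974: 26 <= 31 -> lands on August 26

Result: 1974-08-26


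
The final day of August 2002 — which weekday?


August 2002 has 31 days
Anchor: Jan 1, 2002. With p = 2002 - 1 = 2001: (p + p//4 - p//100 + p//400) mod 7 = (2001 + 500 - 20 + 5) mod 7 = 2486 mod 7 = 1 -> Tuesday (Mon=0 ... Sun=6)
Days before August (Jan-Jul): 212; August 1 index = (1 + 212) mod 7 = 3 -> Thursday
Last day offset: 31 - 1 = 30 days
Weekday index = (3 + 30) mod 7 = 5

Saturday, August 31


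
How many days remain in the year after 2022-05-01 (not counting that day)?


Day of year: 121 of 365
Remaining = 365 - 121

244 days


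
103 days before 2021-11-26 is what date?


Start: 2021-11-26, subtract 103 days
Back 26 days from November 26 reaches October 31, 2021 -> 77 left
October 2021 has 31 days -> back to September 30, 2021 -> 46 left
September 2021 has 30 days -> back to August 31, 2021 -> 16 left
August 2021: 31 - 16 = 15 -> lands on August 15

Result: 2021-08-15


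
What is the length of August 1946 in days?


August 1946

31 days


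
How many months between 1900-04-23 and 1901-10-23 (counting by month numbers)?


From April 1900 to October 1901
1 year * 12 = 12 months, plus 6 months = 18

18 months


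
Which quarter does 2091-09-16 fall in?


Month: September (month 9)
Q1: Jan-Mar, Q2: Apr-Jun, Q3: Jul-Sep, Q4: Oct-Dec

Q3


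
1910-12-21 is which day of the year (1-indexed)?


Date: December 21, 1910
Days in months 1 through 11: 334
Plus 21 days in December

Day of year: 355


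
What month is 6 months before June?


June is month 6
6 - 6 = 0; wrap: 0 + 12 = 12

December


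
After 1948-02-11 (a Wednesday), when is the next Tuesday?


Current: Wednesday
Target: Tuesday
Days ahead: 6

Next Tuesday: 1948-02-17


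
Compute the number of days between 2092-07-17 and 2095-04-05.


From 2092-07-17 to 2095-04-05
2092-07-17: days before July = 31 + 29 + 31 + 30 + 31 + 30 = 182 (2092 is a leap year); day of year = 182 + 17 = 199
2095-04-05: days before April = 31 + 28 + 31 = 90 (2095 is not a leap year); day of year = 90 + 5 = 95
Rest of 2092: 366 - 199 = 167
Full years 2093 (365), 2094 (365): 730
Total = 167 + 730 + 95 = 992

992 days


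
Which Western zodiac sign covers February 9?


Date: February 9
Conventional tropical zodiac dates: Aquarius from January 20 onward; Pisces starts February 19
February 9 falls within the Aquarius range

Aquarius


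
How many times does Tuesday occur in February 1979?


February 1979 has 28 days
Anchor: Jan 1, 1979. With p = 1979 - 1 = 1978: (p + p//4 - p//100 + p//400) mod 7 = (1978 + 494 - 19 + 4) mod 7 = 2457 mod 7 = 0 -> Monday (Mon=0 ... Sun=6)
Days before February (Jan): 31; February 1 index = (0 + 31) mod 7 = 3 -> Thursday
First Tuesday is February 6
Tuesdays: 6, 13, 20, 27

4 Tuesdays


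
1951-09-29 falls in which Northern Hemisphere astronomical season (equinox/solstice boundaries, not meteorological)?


Date: September 29
Astronomical Autumn (approx.; exact equinox/solstice day varies by year): September 22 to December 20
September 29 falls within the Autumn window

Autumn


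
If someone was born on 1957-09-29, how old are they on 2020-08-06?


Birth: 1957-09-29
Reference: 2020-08-06
Year difference: 2020 - 1957 = 63
Birthday not yet reached in 2020, subtract 1

62 years old


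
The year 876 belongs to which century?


Century = (year - 1) // 100 + 1
= (876 - 1) // 100 + 1
= 875 // 100 + 1
= 8 + 1

9th century


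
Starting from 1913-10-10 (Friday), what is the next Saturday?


Current: Friday
Target: Saturday
Days ahead: 1

Next Saturday: 1913-10-11


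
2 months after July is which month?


July is month 7
7 + 2 = 9

September


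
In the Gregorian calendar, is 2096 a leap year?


Gregorian leap year rule: divisible by 4, but not by 100, unless also by 400.
2096 is divisible by 4 but not 100 -> leap year

Yes


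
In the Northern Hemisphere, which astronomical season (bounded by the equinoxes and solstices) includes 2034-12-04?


Date: December 4
Astronomical Autumn (approx.; exact equinox/solstice day varies by year): September 22 to December 20
December 4 falls within the Autumn window

Autumn


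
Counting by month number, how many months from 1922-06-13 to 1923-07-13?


From June 1922 to July 1923
1 year * 12 = 12 months, plus 1 month = 13

13 months


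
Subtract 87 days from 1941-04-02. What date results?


Start: 1941-04-02, subtract 87 days
Back 2 days from April 2 reaches March 31, 1941 -> 85 left
March 1941 has 31 days -> back to February 28, 1941 -> 54 left
February 1941 has 28 days -> back to January 31, 1941 -> 26 left
January 1941: 31 - 26 = 5 -> lands on January 5

Result: 1941-01-05


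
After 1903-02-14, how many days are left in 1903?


Day of year: 45 of 365
Remaining = 365 - 45

320 days


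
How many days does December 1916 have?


December 1916

31 days


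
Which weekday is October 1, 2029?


Target: October 1, 2029
Anchor: Jan 1, 2029. With p = 2029 - 1 = 2028: (p + p//4 - p//100 + p//400) mod 7 = (2028 + 507 - 20 + 5) mod 7 = 2520 mod 7 = 0 -> Monday (Mon=0 ... Sun=6)
Days before October (Jan-Sep): 273 days
Weekday index = (0 + 273) mod 7 = 0

Monday


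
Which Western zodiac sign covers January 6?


Date: January 6
Conventional tropical zodiac dates: Capricorn from December 22 onward; Aquarius starts January 20
January 6 falls within the Capricorn range

Capricorn


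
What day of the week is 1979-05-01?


Date: May 1, 1979
Anchor: Jan 1, 1979. With p = 1979 - 1 = 1978: (p + p//4 - p//100 + p//400) mod 7 = (1978 + 494 - 19 + 4) mod 7 = 2457 mod 7 = 0 -> Monday (Mon=0 ... Sun=6)
Days before May (Jan-Apr): 120; offset = 120 + 1 - 1 = 120
Weekday index = (0 + 120) mod 7 = 1

Day of the week: Tuesday


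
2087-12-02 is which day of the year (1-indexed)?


Date: December 2, 2087
Days in months 1 through 11: 334
Plus 2 days in December

Day of year: 336


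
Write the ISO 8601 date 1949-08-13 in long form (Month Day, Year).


ISO 1949-08-13 parses as year=1949, month=08, day=13
Month 8 -> August

August 13, 1949


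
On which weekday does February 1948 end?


February 1948 has 29 days
Anchor: Jan 1, 1948. With p = 1948 - 1 = 1947: (p + p//4 - p//100 + p//400) mod 7 = (1947 + 486 - 19 + 4) mod 7 = 2418 mod 7 = 3 -> Thursday (Mon=0 ... Sun=6)
Days before February (Jan): 31; February 1 index = (3 + 31) mod 7 = 6 -> Sunday
Last day offset: 29 - 1 = 28 days
Weekday index = (6 + 28) mod 7 = 6

Sunday, February 29


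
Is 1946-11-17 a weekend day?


Anchor: Jan 1, 1946. With p = 1946 - 1 = 1945: (p + p//4 - p//100 + p//400) mod 7 = (1945 + 486 - 19 + 4) mod 7 = 2416 mod 7 = 1 -> Tuesday (Mon=0 ... Sun=6)
Day of year: 321; offset = 320
Weekday index = (1 + 320) mod 7 = 6 -> Sunday
Weekend days: Saturday, Sunday

Yes


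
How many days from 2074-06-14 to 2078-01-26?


From 2074-06-14 to 2078-01-26
2074-06-14: days before June = 31 + 28 + 31 + 30 + 31 = 151 (2074 is not a leap year); day of year = 151 + 14 = 165
2078-01-26: day of year = 26
Rest of 2074: 365 - 165 = 200
Full years 2075 (365), 2076 (366), 2077 (365): 1096
Total = 200 + 1096 + 26 = 1322

1322 days


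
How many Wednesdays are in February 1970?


February 1970 has 28 days
Anchor: Jan 1, 1970. With p = 1970 - 1 = 1969: (p + p//4 - p//100 + p//400) mod 7 = (1969 + 492 - 19 + 4) mod 7 = 2446 mod 7 = 3 -> Thursday (Mon=0 ... Sun=6)
Days before February (Jan): 31; February 1 index = (3 + 31) mod 7 = 6 -> Sunday
First Wednesday is February 4
Wednesdays: 4, 11, 18, 25

4 Wednesdays


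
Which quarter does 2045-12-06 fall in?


Month: December (month 12)
Q1: Jan-Mar, Q2: Apr-Jun, Q3: Jul-Sep, Q4: Oct-Dec

Q4


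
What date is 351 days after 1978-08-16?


Start: 1978-08-16, add 351 days
August 1978 has 31 days: 31 - 16 = 15 days to August 31 -> 336 left
September 1978 has 30 days -> 306 left
October 1978 has 31 days -> 275 left
November 1978 has 30 days -> 245 left
December 1978 has 31 days -> 214 left
January 1979 has 31 days -> 183 left
February 1979 has 28 days -> 155 left
March 1979 has 31 days -> 124 left
April 1979 has 30 days -> 94 left
May 1979 has 31 days -> 63 left
June 1979 has 30 days -> 33 left
July 1979 has 31 days -> 2 left
August 1979: 2 <= 31 -> lands on August 2

Result: 1979-08-02


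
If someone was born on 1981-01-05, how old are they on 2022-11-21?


Birth: 1981-01-05
Reference: 2022-11-21
Year difference: 2022 - 1981 = 41

41 years old


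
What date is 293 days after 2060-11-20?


Start: 2060-11-20, add 293 days
November 2060 has 30 days: 30 - 20 = 10 days to November 30 -> 283 left
December 2060 has 31 days -> 252 left
January 2061 has 31 days -> 221 left
February 2061 has 28 days -> 193 left
March 2061 has 31 days -> 162 left
April 2061 has 30 days -> 132 left
May 2061 has 31 days -> 101 left
June 2061 has 30 days -> 71 left
July 2061 has 31 days -> 40 left
August 2061 has 31 days -> 9 left
September 2061: 9 <= 30 -> lands on September 9

Result: 2061-09-09


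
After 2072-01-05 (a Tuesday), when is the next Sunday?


Current: Tuesday
Target: Sunday
Days ahead: 5

Next Sunday: 2072-01-10


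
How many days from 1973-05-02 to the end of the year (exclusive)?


Day of year: 122 of 365
Remaining = 365 - 122

243 days


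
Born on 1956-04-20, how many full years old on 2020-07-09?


Birth: 1956-04-20
Reference: 2020-07-09
Year difference: 2020 - 1956 = 64

64 years old


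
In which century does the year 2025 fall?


Century = (year - 1) // 100 + 1
= (2025 - 1) // 100 + 1
= 2024 // 100 + 1
= 20 + 1

21st century


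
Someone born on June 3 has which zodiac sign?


Date: June 3
Conventional tropical zodiac dates: Gemini from May 21 onward; Cancer starts June 21
June 3 falls within the Gemini range

Gemini


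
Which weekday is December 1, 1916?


Target: December 1, 1916
Anchor: Jan 1, 1916. With p = 1916 - 1 = 1915: (p + p//4 - p//100 + p//400) mod 7 = (1915 + 478 - 19 + 4) mod 7 = 2378 mod 7 = 5 -> Saturday (Mon=0 ... Sun=6)
Days before December (Jan-Nov): 335 days
Weekday index = (5 + 335) mod 7 = 4

Friday


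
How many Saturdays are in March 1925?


March 1925 has 31 days
Anchor: Jan 1, 1925. With p = 1925 - 1 = 1924: (p + p//4 - p//100 + p//400) mod 7 = (1924 + 481 - 19 + 4) mod 7 = 2390 mod 7 = 3 -> Thursday (Mon=0 ... Sun=6)
Days before March (Jan-Feb): 59; March 1 index = (3 + 59) mod 7 = 6 -> Sunday
First Saturday is March 7
Saturdays: 7, 14, 21, 28

4 Saturdays


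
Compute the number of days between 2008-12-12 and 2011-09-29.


From 2008-12-12 to 2011-09-29
2008-12-12: days before December = 31 + 29 + 31 + 30 + 31 + 30 + 31 + 31 + 30 + 31 + 30 = 335 (2008 is a leap year); day of year = 335 + 12 = 347
2011-09-29: days before September = 31 + 28 + 31 + 30 + 31 + 30 + 31 + 31 = 243 (2011 is not a leap year); day of year = 243 + 29 = 272
Rest of 2008: 366 - 347 = 19
Full years 2009 (365), 2010 (365): 730
Total = 19 + 730 + 272 = 1021

1021 days


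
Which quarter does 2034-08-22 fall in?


Month: August (month 8)
Q1: Jan-Mar, Q2: Apr-Jun, Q3: Jul-Sep, Q4: Oct-Dec

Q3


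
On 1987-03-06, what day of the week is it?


Date: March 6, 1987
Anchor: Jan 1, 1987. With p = 1987 - 1 = 1986: (p + p//4 - p//100 + p//400) mod 7 = (1986 + 496 - 19 + 4) mod 7 = 2467 mod 7 = 3 -> Thursday (Mon=0 ... Sun=6)
Days before March (Jan-Feb): 59; offset = 59 + 6 - 1 = 64
Weekday index = (3 + 64) mod 7 = 4

Day of the week: Friday


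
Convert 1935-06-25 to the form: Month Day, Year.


ISO 1935-06-25 parses as year=1935, month=06, day=25
Month 6 -> June

June 25, 1935


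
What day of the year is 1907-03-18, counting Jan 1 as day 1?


Date: March 18, 1907
Days in months 1 through 2: 59
Plus 18 days in March

Day of year: 77


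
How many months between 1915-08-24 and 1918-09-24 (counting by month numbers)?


From August 1915 to September 1918
3 years * 12 = 36 months, plus 1 month = 37

37 months


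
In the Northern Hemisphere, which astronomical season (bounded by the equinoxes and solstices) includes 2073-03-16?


Date: March 16
Astronomical Winter (approx.; exact equinox/solstice day varies by year): December 21 to March 19
March 16 falls within the Winter window

Winter


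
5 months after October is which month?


October is month 10
10 + 5 = 15; wrap: 15 - 12 = 3

March


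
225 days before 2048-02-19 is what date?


Start: 2048-02-19, subtract 225 days
Back 19 days from February 19 reaches January 31, 2048 -> 206 left
January 2048 has 31 days -> back to December 31, 2047 -> 175 left
December 2047 has 31 days -> back to November 30, 2047 -> 144 left
November 2047 has 30 days -> back to October 31, 2047 -> 114 left
October 2047 has 31 days -> back to September 30, 2047 -> 83 left
September 2047 has 30 days -> back to August 31, 2047 -> 53 left
August 2047 has 31 days -> back to July 31, 2047 -> 22 left
July 2047: 31 - 22 = 9 -> lands on July 9

Result: 2047-07-09


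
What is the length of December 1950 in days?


December 1950

31 days


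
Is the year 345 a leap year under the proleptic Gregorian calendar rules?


Gregorian leap year rule: divisible by 4, but not by 100, unless also by 400.
345 is not divisible by 4 -> not a leap year

No


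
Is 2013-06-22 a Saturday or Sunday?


Anchor: Jan 1, 2013. With p = 2013 - 1 = 2012: (p + p//4 - p//100 + p//400) mod 7 = (2012 + 503 - 20 + 5) mod 7 = 2500 mod 7 = 1 -> Tuesday (Mon=0 ... Sun=6)
Day of year: 173; offset = 172
Weekday index = (1 + 172) mod 7 = 5 -> Saturday
Weekend days: Saturday, Sunday

Yes


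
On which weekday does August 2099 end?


August 2099 has 31 days
Anchor: Jan 1, 2099. With p = 2099 - 1 = 2098: (p + p//4 - p//100 + p//400) mod 7 = (2098 + 524 - 20 + 5) mod 7 = 2607 mod 7 = 3 -> Thursday (Mon=0 ... Sun=6)
Days before August (Jan-Jul): 212; August 1 index = (3 + 212) mod 7 = 5 -> Saturday
Last day offset: 31 - 1 = 30 days
Weekday index = (5 + 30) mod 7 = 0

Monday, August 31


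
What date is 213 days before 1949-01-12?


Start: 1949-01-12, subtract 213 days
Back 12 days from January 12 reaches December 31, 1948 -> 201 left
December 1948 has 31 days -> back to November 30, 1948 -> 170 left
November 1948 has 30 days -> back to October 31, 1948 -> 140 left
October 1948 has 31 days -> back to September 30, 1948 -> 109 left
September 1948 has 30 days -> back to August 31, 1948 -> 79 left
August 1948 has 31 days -> back to July 31, 1948 -> 48 left
July 1948 has 31 days -> back to June 30, 1948 -> 17 left
June 1948: 30 - 17 = 13 -> lands on June 13

Result: 1948-06-13


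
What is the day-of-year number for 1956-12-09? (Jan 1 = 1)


Date: December 9, 1956
Days in months 1 through 11: 335
Plus 9 days in December

Day of year: 344


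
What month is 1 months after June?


June is month 6
6 + 1 = 7

July


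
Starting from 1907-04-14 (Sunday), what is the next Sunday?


Current: Sunday
Target: Sunday
Days ahead: 7

Next Sunday: 1907-04-21


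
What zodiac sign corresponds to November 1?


Date: November 1
Conventional tropical zodiac dates: Scorpio from October 23 onward; Sagittarius starts November 22
November 1 falls within the Scorpio range

Scorpio


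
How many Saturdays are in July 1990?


July 1990 has 31 days
Anchor: Jan 1, 1990. With p = 1990 - 1 = 1989: (p + p//4 - p//100 + p//400) mod 7 = (1989 + 497 - 19 + 4) mod 7 = 2471 mod 7 = 0 -> Monday (Mon=0 ... Sun=6)
Days before July (Jan-Jun): 181; July 1 index = (0 + 181) mod 7 = 6 -> Sunday
First Saturday is July 7
Saturdays: 7, 14, 21, 28

4 Saturdays


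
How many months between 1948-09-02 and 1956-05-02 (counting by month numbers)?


From September 1948 to May 1956
8 years * 12 = 96 months, minus 4 months = 92

92 months


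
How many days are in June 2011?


June 2011

30 days


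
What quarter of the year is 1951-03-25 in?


Month: March (month 3)
Q1: Jan-Mar, Q2: Apr-Jun, Q3: Jul-Sep, Q4: Oct-Dec

Q1


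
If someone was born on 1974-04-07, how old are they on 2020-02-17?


Birth: 1974-04-07
Reference: 2020-02-17
Year difference: 2020 - 1974 = 46
Birthday not yet reached in 2020, subtract 1

45 years old


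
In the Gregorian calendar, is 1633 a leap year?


Gregorian leap year rule: divisible by 4, but not by 100, unless also by 400.
1633 is not divisible by 4 -> not a leap year

No


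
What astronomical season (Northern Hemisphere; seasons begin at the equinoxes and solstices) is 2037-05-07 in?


Date: May 7
Astronomical Spring (approx.; exact equinox/solstice day varies by year): March 20 to June 20
May 7 falls within the Spring window

Spring


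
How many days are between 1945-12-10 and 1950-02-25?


From 1945-12-10 to 1950-02-25
1945-12-10: days before December = 31 + 28 + 31 + 30 + 31 + 30 + 31 + 31 + 30 + 31 + 30 = 334 (1945 is not a leap year); day of year = 334 + 10 = 344
1950-02-25: days before February = 31; day of year = 31 + 25 = 56
Rest of 1945: 365 - 344 = 21
Full years 1946 (365), 1947 (365), 1948 (366), 1949 (365): 1461
Total = 21 + 1461 + 56 = 1538

1538 days


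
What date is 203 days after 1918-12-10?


Start: 1918-12-10, add 203 days
December 1918 has 31 days: 31 - 10 = 21 days to December 31 -> 182 left
January 1919 has 31 days -> 151 left
February 1919 has 28 days -> 123 left
March 1919 has 31 days -> 92 left
April 1919 has 30 days -> 62 left
May 1919 has 31 days -> 31 left
June 1919 has 30 days -> 1 left
July 1919: 1 <= 31 -> lands on July 1

Result: 1919-07-01


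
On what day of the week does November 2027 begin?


Target: November 1, 2027
Anchor: Jan 1, 2027. With p = 2027 - 1 = 2026: (p + p//4 - p//100 + p//400) mod 7 = (2026 + 506 - 20 + 5) mod 7 = 2517 mod 7 = 4 -> Friday (Mon=0 ... Sun=6)
Days before November (Jan-Oct): 304 days
Weekday index = (4 + 304) mod 7 = 0

Monday


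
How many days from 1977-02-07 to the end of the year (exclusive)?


Day of year: 38 of 365
Remaining = 365 - 38

327 days


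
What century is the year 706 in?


Century = (year - 1) // 100 + 1
= (706 - 1) // 100 + 1
= 705 // 100 + 1
= 7 + 1

8th century


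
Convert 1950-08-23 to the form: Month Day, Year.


ISO 1950-08-23 parses as year=1950, month=08, day=23
Month 8 -> August

August 23, 1950


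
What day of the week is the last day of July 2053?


July 2053 has 31 days
Anchor: Jan 1, 2053. With p = 2053 - 1 = 2052: (p + p//4 - p//100 + p//400) mod 7 = (2052 + 513 - 20 + 5) mod 7 = 2550 mod 7 = 2 -> Wednesday (Mon=0 ... Sun=6)
Days before July (Jan-Jun): 181; July 1 index = (2 + 181) mod 7 = 1 -> Tuesday
Last day offset: 31 - 1 = 30 days
Weekday index = (1 + 30) mod 7 = 3

Thursday, July 31


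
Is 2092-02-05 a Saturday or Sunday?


Anchor: Jan 1, 2092. With p = 2092 - 1 = 2091: (p + p//4 - p//100 + p//400) mod 7 = (2091 + 522 - 20 + 5) mod 7 = 2598 mod 7 = 1 -> Tuesday (Mon=0 ... Sun=6)
Day of year: 36; offset = 35
Weekday index = (1 + 35) mod 7 = 1 -> Tuesday
Weekend days: Saturday, Sunday

No


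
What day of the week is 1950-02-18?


Date: February 18, 1950
Anchor: Jan 1, 1950. With p = 1950 - 1 = 1949: (p + p//4 - p//100 + p//400) mod 7 = (1949 + 487 - 19 + 4) mod 7 = 2421 mod 7 = 6 -> Sunday (Mon=0 ... Sun=6)
Days before February (Jan): 31; offset = 31 + 18 - 1 = 48
Weekday index = (6 + 48) mod 7 = 5

Day of the week: Saturday


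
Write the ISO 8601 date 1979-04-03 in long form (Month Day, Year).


ISO 1979-04-03 parses as year=1979, month=04, day=03
Month 4 -> April

April 3, 1979


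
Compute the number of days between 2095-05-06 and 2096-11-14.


From 2095-05-06 to 2096-11-14
2095-05-06: days before May = 31 + 28 + 31 + 30 = 120 (2095 is not a leap year); day of year = 120 + 6 = 126
2096-11-14: days before November = 31 + 29 + 31 + 30 + 31 + 30 + 31 + 31 + 30 + 31 = 305 (2096 is a leap year); day of year = 305 + 14 = 319
Rest of 2095: 365 - 126 = 239
Total = 239 + 319 = 558

558 days


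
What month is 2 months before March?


March is month 3
3 - 2 = 1

January


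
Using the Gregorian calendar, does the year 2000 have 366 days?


Gregorian leap year rule: divisible by 4, but not by 100, unless also by 400.
2000 is divisible by 400 -> leap year

Yes


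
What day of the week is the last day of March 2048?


March 2048 has 31 days
Anchor: Jan 1, 2048. With p = 2048 - 1 = 2047: (p + p//4 - p//100 + p//400) mod 7 = (2047 + 511 - 20 + 5) mod 7 = 2543 mod 7 = 2 -> Wednesday (Mon=0 ... Sun=6)
Days before March (Jan-Feb): 60; March 1 index = (2 + 60) mod 7 = 6 -> Sunday
Last day offset: 31 - 1 = 30 days
Weekday index = (6 + 30) mod 7 = 1

Tuesday, March 31


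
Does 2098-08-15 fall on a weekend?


Anchor: Jan 1, 2098. With p = 2098 - 1 = 2097: (p + p//4 - p//100 + p//400) mod 7 = (2097 + 524 - 20 + 5) mod 7 = 2606 mod 7 = 2 -> Wednesday (Mon=0 ... Sun=6)
Day of year: 227; offset = 226
Weekday index = (2 + 226) mod 7 = 4 -> Friday
Weekend days: Saturday, Sunday

No


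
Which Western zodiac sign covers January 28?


Date: January 28
Conventional tropical zodiac dates: Aquarius from January 20 onward; Pisces starts February 19
January 28 falls within the Aquarius range

Aquarius


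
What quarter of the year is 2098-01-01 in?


Month: January (month 1)
Q1: Jan-Mar, Q2: Apr-Jun, Q3: Jul-Sep, Q4: Oct-Dec

Q1


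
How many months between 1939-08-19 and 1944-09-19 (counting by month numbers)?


From August 1939 to September 1944
5 years * 12 = 60 months, plus 1 month = 61

61 months


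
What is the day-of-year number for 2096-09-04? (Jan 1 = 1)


Date: September 4, 2096
Days in months 1 through 8: 244
Plus 4 days in September

Day of year: 248


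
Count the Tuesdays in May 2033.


May 2033 has 31 days
Anchor: Jan 1, 2033. With p = 2033 - 1 = 2032: (p + p//4 - p//100 + p//400) mod 7 = (2032 + 508 - 20 + 5) mod 7 = 2525 mod 7 = 5 -> Saturday (Mon=0 ... Sun=6)
Days before May (Jan-Apr): 120; May 1 index = (5 + 120) mod 7 = 6 -> Sunday
First Tuesday is May 3
Tuesdays: 3, 10, 17, 24, 31

5 Tuesdays


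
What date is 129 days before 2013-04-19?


Start: 2013-04-19, subtract 129 days
Back 19 days from April 19 reaches March 31, 2013 -> 110 left
March 2013 has 31 days -> back to February 28, 2013 -> 79 left
February 2013 has 28 days -> back to January 31, 2013 -> 51 left
January 2013 has 31 days -> back to December 31, 2012 -> 20 left
December 2012: 31 - 20 = 11 -> lands on December 11

Result: 2012-12-11


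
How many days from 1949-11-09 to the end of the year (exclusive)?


Day of year: 313 of 365
Remaining = 365 - 313

52 days


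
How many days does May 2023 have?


May 2023

31 days


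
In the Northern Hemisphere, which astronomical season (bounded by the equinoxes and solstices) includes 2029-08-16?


Date: August 16
Astronomical Summer (approx.; exact equinox/solstice day varies by year): June 21 to September 21
August 16 falls within the Summer window

Summer


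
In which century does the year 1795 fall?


Century = (year - 1) // 100 + 1
= (1795 - 1) // 100 + 1
= 1794 // 100 + 1
= 17 + 1

18th century


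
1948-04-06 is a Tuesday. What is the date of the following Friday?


Current: Tuesday
Target: Friday
Days ahead: 3

Next Friday: 1948-04-09


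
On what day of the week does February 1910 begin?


Target: February 1, 1910
Anchor: Jan 1, 1910. With p = 1910 - 1 = 1909: (p + p//4 - p//100 + p//400) mod 7 = (1909 + 477 - 19 + 4) mod 7 = 2371 mod 7 = 5 -> Saturday (Mon=0 ... Sun=6)
Days before February (Jan): 31 days
Weekday index = (5 + 31) mod 7 = 1

Tuesday


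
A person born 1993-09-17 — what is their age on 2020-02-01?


Birth: 1993-09-17
Reference: 2020-02-01
Year difference: 2020 - 1993 = 27
Birthday not yet reached in 2020, subtract 1

26 years old


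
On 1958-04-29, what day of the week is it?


Date: April 29, 1958
Anchor: Jan 1, 1958. With p = 1958 - 1 = 1957: (p + p//4 - p//100 + p//400) mod 7 = (1957 + 489 - 19 + 4) mod 7 = 2431 mod 7 = 2 -> Wednesday (Mon=0 ... Sun=6)
Days before April (Jan-Mar): 90; offset = 90 + 29 - 1 = 118
Weekday index = (2 + 118) mod 7 = 1

Day of the week: Tuesday


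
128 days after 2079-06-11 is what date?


Start: 2079-06-11, add 128 days
June 2079 has 30 days: 30 - 11 = 19 days to June 30 -> 109 left
July 2079 has 31 days -> 78 left
August 2079 has 31 days -> 47 left
September 2079 has 30 days -> 17 left
October 2079: 17 <= 31 -> lands on October 17

Result: 2079-10-17
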